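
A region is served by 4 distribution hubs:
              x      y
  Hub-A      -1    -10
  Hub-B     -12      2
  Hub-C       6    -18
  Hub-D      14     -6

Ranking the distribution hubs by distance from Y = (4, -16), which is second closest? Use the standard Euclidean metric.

Hub-A

Since √ is increasing, it suffices to compare squared distances:
d²(Y, Hub-A) = (4−(-1))² + (-16−(-10))² = 25 + 36 = 61
d²(Y, Hub-B) = (4−(-12))² + (-16−2)² = 256 + 324 = 580
d²(Y, Hub-C) = (4−6)² + (-16−(-18))² = 4 + 4 = 8
d²(Y, Hub-D) = (4−14)² + (-16−(-6))² = 100 + 100 = 200
Sorted ascending: Hub-C, Hub-A, Hub-D, … — the second-nearest is Hub-A.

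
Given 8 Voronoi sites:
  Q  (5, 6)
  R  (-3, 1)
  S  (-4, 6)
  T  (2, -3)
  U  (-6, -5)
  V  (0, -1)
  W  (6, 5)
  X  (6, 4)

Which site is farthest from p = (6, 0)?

U

Compare squared distances (the ordering matches that of the actual distances):
|pQ|² = 1 + 36 = 37
|pR|² = 81 + 1 = 82
|pS|² = 100 + 36 = 136
|pT|² = 16 + 9 = 25
|pU|² = 144 + 25 = 169
|pV|² = 36 + 1 = 37
|pW|² = 0 + 25 = 25
|pX|² = 0 + 16 = 16
The largest is to U.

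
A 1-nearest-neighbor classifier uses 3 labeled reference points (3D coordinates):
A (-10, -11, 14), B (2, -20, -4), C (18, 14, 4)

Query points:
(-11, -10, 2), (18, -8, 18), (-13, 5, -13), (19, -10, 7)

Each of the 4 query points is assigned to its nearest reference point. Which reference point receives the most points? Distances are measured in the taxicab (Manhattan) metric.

A

(-11, -10, 2) — d to each: A:14, B:29, C:55 → nearest is A
(18, -8, 18) — d to each: A:35, B:50, C:36 → nearest is A
(-13, 5, -13) — d to each: A:46, B:49, C:57 → nearest is A
(19, -10, 7) — d to each: A:37, B:38, C:28 → nearest is C
Tally — A:3, C:1. A captures the most (3).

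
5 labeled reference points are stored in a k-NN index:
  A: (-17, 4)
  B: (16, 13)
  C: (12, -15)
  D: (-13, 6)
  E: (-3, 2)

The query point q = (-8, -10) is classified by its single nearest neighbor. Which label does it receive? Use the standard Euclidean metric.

Compare squared distances (the ordering matches that of the actual distances):
|qA|² = 81 + 196 = 277
|qB|² = 576 + 529 = 1105
|qC|² = 400 + 25 = 425
|qD|² = 25 + 256 = 281
|qE|² = 25 + 144 = 169
Minimum is at E.

E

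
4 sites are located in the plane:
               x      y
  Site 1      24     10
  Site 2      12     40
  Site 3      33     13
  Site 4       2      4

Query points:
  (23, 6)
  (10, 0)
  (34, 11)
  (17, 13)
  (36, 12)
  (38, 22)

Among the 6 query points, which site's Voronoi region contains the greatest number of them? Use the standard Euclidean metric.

(23, 6) — d² to each: Site 1:17, Site 2:1277, Site 3:149, Site 4:445 → nearest is Site 1
(10, 0) — d² to each: Site 1:296, Site 2:1604, Site 3:698, Site 4:80 → nearest is Site 4
(34, 11) — d² to each: Site 1:101, Site 2:1325, Site 3:5, Site 4:1073 → nearest is Site 3
(17, 13) — d² to each: Site 1:58, Site 2:754, Site 3:256, Site 4:306 → nearest is Site 1
(36, 12) — d² to each: Site 1:148, Site 2:1360, Site 3:10, Site 4:1220 → nearest is Site 3
(38, 22) — d² to each: Site 1:340, Site 2:1000, Site 3:106, Site 4:1620 → nearest is Site 3
Tally — Site 1:2, Site 3:3, Site 4:1. Site 3 captures the most (3).

Site 3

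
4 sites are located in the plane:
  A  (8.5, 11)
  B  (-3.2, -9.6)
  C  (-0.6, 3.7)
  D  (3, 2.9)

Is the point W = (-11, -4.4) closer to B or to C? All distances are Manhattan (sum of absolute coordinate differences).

B

d(W,B) = |-11−(-3.2)| + |-4.4−(-9.6)| = 7.8 + 5.2 = 13
d(W,C) = |-11−(-0.6)| + |-4.4−3.7| = 10.4 + 8.1 = 18.5
13 < 18.5, so B is closer.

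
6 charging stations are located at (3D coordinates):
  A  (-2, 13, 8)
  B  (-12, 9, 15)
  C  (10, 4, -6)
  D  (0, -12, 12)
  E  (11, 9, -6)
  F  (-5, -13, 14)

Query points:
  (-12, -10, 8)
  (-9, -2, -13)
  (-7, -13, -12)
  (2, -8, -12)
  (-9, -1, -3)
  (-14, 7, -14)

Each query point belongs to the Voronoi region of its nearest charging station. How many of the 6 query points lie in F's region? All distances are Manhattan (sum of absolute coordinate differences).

(-12, -10, 8) — d to each: A:33, B:26, C:50, D:18, E:56, F:16 → nearest is F
(-9, -2, -13) — d to each: A:43, B:42, C:32, D:44, E:38, F:42 → nearest is C
(-7, -13, -12) — d to each: A:51, B:54, C:40, D:32, E:46, F:28 → nearest is F
(2, -8, -12) — d to each: A:45, B:58, C:26, D:30, E:32, F:38 → nearest is C
(-9, -1, -3) — d to each: A:32, B:31, C:27, D:35, E:33, F:33 → nearest is C
(-14, 7, -14) — d to each: A:40, B:33, C:35, D:59, E:35, F:57 → nearest is B
2 of the 6 points have F as nearest.

2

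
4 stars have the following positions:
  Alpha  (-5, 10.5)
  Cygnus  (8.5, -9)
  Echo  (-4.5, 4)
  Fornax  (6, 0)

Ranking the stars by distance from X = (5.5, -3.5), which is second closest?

Cygnus

Squared Euclidean distances:
d²(X, Alpha) = 110.25 + 196 = 306.25
d²(X, Cygnus) = 9 + 30.25 = 39.25
d²(X, Echo) = 100 + 56.25 = 156.25
d²(X, Fornax) = 0.25 + 12.25 = 12.5
Sorted ascending: Fornax, Cygnus, Echo, … — the second-nearest is Cygnus.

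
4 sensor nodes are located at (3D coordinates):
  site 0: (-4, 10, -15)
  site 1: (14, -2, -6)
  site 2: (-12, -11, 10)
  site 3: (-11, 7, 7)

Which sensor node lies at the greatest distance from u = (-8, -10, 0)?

site 0

Squared Euclidean distances:
d²(u, site 0) = (-8−(-4))² + (-10−10)² + (0−(-15))² = 16 + 400 + 225 = 641
d²(u, site 1) = (-8−14)² + (-10−(-2))² + (0−(-6))² = 484 + 64 + 36 = 584
d²(u, site 2) = (-8−(-12))² + (-10−(-11))² + (0−10)² = 16 + 1 + 100 = 117
d²(u, site 3) = (-8−(-11))² + (-10−7)² + (0−7)² = 9 + 289 + 49 = 347
The largest is to site 0.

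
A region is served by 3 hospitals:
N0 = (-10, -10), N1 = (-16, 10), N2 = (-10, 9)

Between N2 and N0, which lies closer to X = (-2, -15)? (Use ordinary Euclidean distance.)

Compare squared distances:
|XN2|² = (-2−(-10))² + (-15−9)² = 64 + 576 = 640
|XN0|² = (-2−(-10))² + (-15−(-10))² = 64 + 25 = 89
640 > 89, so N0 is closer.

N0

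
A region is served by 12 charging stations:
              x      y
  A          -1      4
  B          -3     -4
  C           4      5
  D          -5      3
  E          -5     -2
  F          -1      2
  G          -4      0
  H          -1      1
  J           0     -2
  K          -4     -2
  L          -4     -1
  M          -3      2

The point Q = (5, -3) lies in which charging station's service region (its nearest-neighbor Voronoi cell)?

Since √ is increasing, it suffices to compare squared distances:
|QA|² = 36 + 49 = 85
|QB|² = 64 + 1 = 65
|QC|² = 1 + 64 = 65
|QD|² = 100 + 36 = 136
|QE|² = 100 + 1 = 101
|QF|² = 36 + 25 = 61
|QG|² = 81 + 9 = 90
|QH|² = 36 + 16 = 52
|QJ|² = 25 + 1 = 26
|QK|² = 81 + 1 = 82
|QL|² = 81 + 4 = 85
|QM|² = 64 + 25 = 89
J is nearest.

J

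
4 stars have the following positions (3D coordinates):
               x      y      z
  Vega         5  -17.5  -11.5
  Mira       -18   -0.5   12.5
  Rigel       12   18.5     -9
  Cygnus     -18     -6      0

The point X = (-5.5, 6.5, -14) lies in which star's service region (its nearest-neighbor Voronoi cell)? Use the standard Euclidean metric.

Rigel

Squared Euclidean distances:
d²(X, Vega) = (-5.5−5)² + (6.5−(-17.5))² + (-14−(-11.5))² = 110.25 + 576 + 6.25 = 692.5
d²(X, Mira) = (-5.5−(-18))² + (6.5−(-0.5))² + (-14−12.5)² = 156.25 + 49 + 702.25 = 907.5
d²(X, Rigel) = (-5.5−12)² + (6.5−18.5)² + (-14−(-9))² = 306.25 + 144 + 25 = 475.25
d²(X, Cygnus) = (-5.5−(-18))² + (6.5−(-6))² + (-14−0)² = 156.25 + 156.25 + 196 = 508.5
Rigel is nearest.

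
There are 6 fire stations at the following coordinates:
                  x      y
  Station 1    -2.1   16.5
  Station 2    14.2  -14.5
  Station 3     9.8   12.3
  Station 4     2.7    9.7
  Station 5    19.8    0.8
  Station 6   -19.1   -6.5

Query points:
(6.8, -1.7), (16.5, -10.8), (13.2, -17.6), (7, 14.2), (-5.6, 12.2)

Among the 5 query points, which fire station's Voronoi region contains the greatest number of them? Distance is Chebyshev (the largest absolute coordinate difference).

Station 2

(6.8, -1.7) — d to each: Station 1:18.2, Station 2:12.8, Station 3:14, Station 4:11.4, Station 5:13, Station 6:25.9 → nearest is Station 4
(16.5, -10.8) — d to each: Station 1:27.3, Station 2:3.7, Station 3:23.1, Station 4:20.5, Station 5:11.6, Station 6:35.6 → nearest is Station 2
(13.2, -17.6) — d to each: Station 1:34.1, Station 2:3.1, Station 3:29.9, Station 4:27.3, Station 5:18.4, Station 6:32.3 → nearest is Station 2
(7, 14.2) — d to each: Station 1:9.1, Station 2:28.7, Station 3:2.8, Station 4:4.5, Station 5:13.4, Station 6:26.1 → nearest is Station 3
(-5.6, 12.2) — d to each: Station 1:4.3, Station 2:26.7, Station 3:15.4, Station 4:8.3, Station 5:25.4, Station 6:18.7 → nearest is Station 1
Tally — Station 1:1, Station 2:2, Station 3:1, Station 4:1. Station 2 captures the most (2).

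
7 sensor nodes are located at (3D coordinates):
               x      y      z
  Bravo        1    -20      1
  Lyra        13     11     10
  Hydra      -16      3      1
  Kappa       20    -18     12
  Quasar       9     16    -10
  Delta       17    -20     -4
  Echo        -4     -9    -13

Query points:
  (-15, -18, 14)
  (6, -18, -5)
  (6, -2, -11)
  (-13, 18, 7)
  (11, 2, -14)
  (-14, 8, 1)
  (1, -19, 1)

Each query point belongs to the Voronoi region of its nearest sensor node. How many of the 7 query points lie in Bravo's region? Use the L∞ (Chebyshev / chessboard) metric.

(-15, -18, 14) — d to each: Bravo:16, Lyra:29, Hydra:21, Kappa:35, Quasar:34, Delta:32, Echo:27 → nearest is Bravo
(6, -18, -5) — d to each: Bravo:6, Lyra:29, Hydra:22, Kappa:17, Quasar:34, Delta:11, Echo:10 → nearest is Bravo
(6, -2, -11) — d to each: Bravo:18, Lyra:21, Hydra:22, Kappa:23, Quasar:18, Delta:18, Echo:10 → nearest is Echo
(-13, 18, 7) — d to each: Bravo:38, Lyra:26, Hydra:15, Kappa:36, Quasar:22, Delta:38, Echo:27 → nearest is Hydra
(11, 2, -14) — d to each: Bravo:22, Lyra:24, Hydra:27, Kappa:26, Quasar:14, Delta:22, Echo:15 → nearest is Quasar
(-14, 8, 1) — d to each: Bravo:28, Lyra:27, Hydra:5, Kappa:34, Quasar:23, Delta:31, Echo:17 → nearest is Hydra
(1, -19, 1) — d to each: Bravo:1, Lyra:30, Hydra:22, Kappa:19, Quasar:35, Delta:16, Echo:14 → nearest is Bravo
3 of the 7 points have Bravo as nearest.

3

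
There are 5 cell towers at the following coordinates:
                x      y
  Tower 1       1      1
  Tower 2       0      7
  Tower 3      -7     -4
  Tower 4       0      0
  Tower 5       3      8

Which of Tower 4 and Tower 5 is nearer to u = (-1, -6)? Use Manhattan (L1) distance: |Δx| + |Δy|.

Tower 4

d(u, Tower 4) = |-1−0| + |-6−0| = 1 + 6 = 7
d(u, Tower 5) = |-1−3| + |-6−8| = 4 + 14 = 18
7 < 18, so Tower 4 is closer.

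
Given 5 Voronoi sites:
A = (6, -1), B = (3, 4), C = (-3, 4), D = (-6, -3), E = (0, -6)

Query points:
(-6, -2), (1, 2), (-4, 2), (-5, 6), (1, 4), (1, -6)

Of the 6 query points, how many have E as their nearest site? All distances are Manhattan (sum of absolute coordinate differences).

(-6, -2) — d to each: A:13, B:15, C:9, D:1, E:10 → nearest is D
(1, 2) — d to each: A:8, B:4, C:6, D:12, E:9 → nearest is B
(-4, 2) — d to each: A:13, B:9, C:3, D:7, E:12 → nearest is C
(-5, 6) — d to each: A:18, B:10, C:4, D:10, E:17 → nearest is C
(1, 4) — d to each: A:10, B:2, C:4, D:14, E:11 → nearest is B
(1, -6) — d to each: A:10, B:12, C:14, D:10, E:1 → nearest is E
1 of the 6 points has E as nearest.

1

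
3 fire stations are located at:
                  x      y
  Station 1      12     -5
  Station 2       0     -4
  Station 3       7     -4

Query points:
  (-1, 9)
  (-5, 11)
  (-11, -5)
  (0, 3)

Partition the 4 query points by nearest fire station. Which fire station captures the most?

(-1, 9) — d² to each: Station 1:365, Station 2:170, Station 3:233 → nearest is Station 2
(-5, 11) — d² to each: Station 1:545, Station 2:250, Station 3:369 → nearest is Station 2
(-11, -5) — d² to each: Station 1:529, Station 2:122, Station 3:325 → nearest is Station 2
(0, 3) — d² to each: Station 1:208, Station 2:49, Station 3:98 → nearest is Station 2
Tally — Station 2:4. Station 2 captures the most (4).

Station 2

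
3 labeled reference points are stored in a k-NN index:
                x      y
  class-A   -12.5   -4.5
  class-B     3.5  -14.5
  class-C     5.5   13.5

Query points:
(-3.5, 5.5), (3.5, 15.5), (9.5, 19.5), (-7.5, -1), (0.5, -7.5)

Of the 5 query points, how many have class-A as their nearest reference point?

(-3.5, 5.5) — d² to each: class-A:181, class-B:449, class-C:145 → nearest is class-C
(3.5, 15.5) — d² to each: class-A:656, class-B:900, class-C:8 → nearest is class-C
(9.5, 19.5) — d² to each: class-A:1060, class-B:1192, class-C:52 → nearest is class-C
(-7.5, -1) — d² to each: class-A:37.25, class-B:303.25, class-C:379.25 → nearest is class-A
(0.5, -7.5) — d² to each: class-A:178, class-B:58, class-C:466 → nearest is class-B
1 of the 5 points has class-A as nearest.

1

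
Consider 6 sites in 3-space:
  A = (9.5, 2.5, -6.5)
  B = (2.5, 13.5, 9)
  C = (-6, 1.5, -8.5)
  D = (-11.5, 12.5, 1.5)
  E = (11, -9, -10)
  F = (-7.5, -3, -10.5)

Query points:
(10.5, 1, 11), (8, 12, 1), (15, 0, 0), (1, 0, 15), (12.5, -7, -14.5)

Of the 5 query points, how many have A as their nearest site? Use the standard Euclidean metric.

1

(10.5, 1, 11) — d² to each: A:309.5, B:224.25, C:652.75, D:706.5, E:541.25, F:802.25 → nearest is B
(8, 12, 1) — d² to each: A:148.75, B:96.5, C:396.5, D:380.75, E:571, F:597.5 → nearest is B
(15, 0, 0) — d² to each: A:78.75, B:419.5, C:515.5, D:860.75, E:197, F:625.5 → nearest is A
(1, 0, 15) — d² to each: A:540.75, B:220.5, C:603.5, D:494.75, E:806, F:731.5 → nearest is B
(12.5, -7, -14.5) — d² to each: A:163.25, B:1072.5, C:450.5, D:1212.25, E:26.5, F:432 → nearest is E
1 of the 5 points has A as nearest.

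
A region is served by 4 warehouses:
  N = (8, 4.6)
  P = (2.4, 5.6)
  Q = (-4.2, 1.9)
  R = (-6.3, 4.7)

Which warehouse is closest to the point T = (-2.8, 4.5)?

Q

Since √ is increasing, it suffices to compare squared distances:
|TN|² = (-2.8−8)² + (4.5−4.6)² = 116.64 + 0.01 = 116.65
|TP|² = (-2.8−2.4)² + (4.5−5.6)² = 27.04 + 1.21 = 28.25
|TQ|² = (-2.8−(-4.2))² + (4.5−1.9)² = 1.96 + 6.76 = 8.72
|TR|² = (-2.8−(-6.3))² + (4.5−4.7)² = 12.25 + 0.04 = 12.29
Q is nearest.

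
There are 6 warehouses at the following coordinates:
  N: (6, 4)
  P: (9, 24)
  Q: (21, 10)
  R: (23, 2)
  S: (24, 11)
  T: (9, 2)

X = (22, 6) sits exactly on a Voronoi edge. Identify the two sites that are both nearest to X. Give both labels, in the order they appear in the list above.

Squared distances from X to each site:
|XN|² = (22−6)² + (6−4)² = 256 + 4 = 260
|XP|² = (22−9)² + (6−24)² = 169 + 324 = 493
|XQ|² = (22−21)² + (6−10)² = 1 + 16 = 17
|XR|² = (22−23)² + (6−2)² = 1 + 16 = 17
|XS|² = (22−24)² + (6−11)² = 4 + 25 = 29
|XT|² = (22−9)² + (6−2)² = 169 + 16 = 185
X is equidistant from Q and R (both at squared distance 17), and every other site is strictly farther — so X lies on the Q–R Voronoi edge.

Q and R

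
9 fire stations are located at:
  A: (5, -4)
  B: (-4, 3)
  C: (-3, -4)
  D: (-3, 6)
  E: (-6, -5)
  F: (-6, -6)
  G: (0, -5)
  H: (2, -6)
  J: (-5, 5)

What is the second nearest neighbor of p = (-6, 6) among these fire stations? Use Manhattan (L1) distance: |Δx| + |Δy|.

D

d(p,A) = 11 + 10 = 21
d(p,B) = 2 + 3 = 5
d(p,C) = 3 + 10 = 13
d(p,D) = 3 + 0 = 3
d(p,E) = 0 + 11 = 11
d(p,F) = 0 + 12 = 12
d(p,G) = 6 + 11 = 17
d(p,H) = 8 + 12 = 20
d(p,J) = 1 + 1 = 2
Sorted ascending: J, D, B, … — the second-nearest is D.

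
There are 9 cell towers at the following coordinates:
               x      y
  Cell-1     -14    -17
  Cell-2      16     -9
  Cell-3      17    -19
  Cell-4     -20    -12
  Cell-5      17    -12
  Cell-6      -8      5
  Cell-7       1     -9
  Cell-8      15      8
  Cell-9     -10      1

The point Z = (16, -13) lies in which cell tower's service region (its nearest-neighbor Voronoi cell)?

Compare squared distances (the ordering matches that of the actual distances):
d²(Z, Cell-1) = (16−(-14))² + (-13−(-17))² = 900 + 16 = 916
d²(Z, Cell-2) = (16−16)² + (-13−(-9))² = 0 + 16 = 16
d²(Z, Cell-3) = (16−17)² + (-13−(-19))² = 1 + 36 = 37
d²(Z, Cell-4) = (16−(-20))² + (-13−(-12))² = 1296 + 1 = 1297
d²(Z, Cell-5) = (16−17)² + (-13−(-12))² = 1 + 1 = 2
d²(Z, Cell-6) = (16−(-8))² + (-13−5)² = 576 + 324 = 900
d²(Z, Cell-7) = (16−1)² + (-13−(-9))² = 225 + 16 = 241
d²(Z, Cell-8) = (16−15)² + (-13−8)² = 1 + 441 = 442
d²(Z, Cell-9) = (16−(-10))² + (-13−1)² = 676 + 196 = 872
Minimum is at Cell-5.

Cell-5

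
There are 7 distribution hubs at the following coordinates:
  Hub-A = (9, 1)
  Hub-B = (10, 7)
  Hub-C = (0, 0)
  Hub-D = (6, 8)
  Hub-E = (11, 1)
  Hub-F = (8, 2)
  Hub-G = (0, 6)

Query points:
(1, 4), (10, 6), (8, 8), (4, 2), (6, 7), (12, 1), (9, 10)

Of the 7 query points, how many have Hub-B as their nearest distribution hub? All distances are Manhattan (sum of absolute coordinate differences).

2

(1, 4) — d to each: Hub-A:11, Hub-B:12, Hub-C:5, Hub-D:9, Hub-E:13, Hub-F:9, Hub-G:3 → nearest is Hub-G
(10, 6) — d to each: Hub-A:6, Hub-B:1, Hub-C:16, Hub-D:6, Hub-E:6, Hub-F:6, Hub-G:10 → nearest is Hub-B
(8, 8) — d to each: Hub-A:8, Hub-B:3, Hub-C:16, Hub-D:2, Hub-E:10, Hub-F:6, Hub-G:10 → nearest is Hub-D
(4, 2) — d to each: Hub-A:6, Hub-B:11, Hub-C:6, Hub-D:8, Hub-E:8, Hub-F:4, Hub-G:8 → nearest is Hub-F
(6, 7) — d to each: Hub-A:9, Hub-B:4, Hub-C:13, Hub-D:1, Hub-E:11, Hub-F:7, Hub-G:7 → nearest is Hub-D
(12, 1) — d to each: Hub-A:3, Hub-B:8, Hub-C:13, Hub-D:13, Hub-E:1, Hub-F:5, Hub-G:17 → nearest is Hub-E
(9, 10) — d to each: Hub-A:9, Hub-B:4, Hub-C:19, Hub-D:5, Hub-E:11, Hub-F:9, Hub-G:13 → nearest is Hub-B
2 of the 7 points have Hub-B as nearest.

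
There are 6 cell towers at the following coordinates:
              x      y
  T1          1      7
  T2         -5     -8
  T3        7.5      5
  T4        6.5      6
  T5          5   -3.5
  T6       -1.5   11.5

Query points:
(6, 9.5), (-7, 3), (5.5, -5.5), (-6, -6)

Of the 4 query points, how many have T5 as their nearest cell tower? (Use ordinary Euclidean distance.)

(6, 9.5) — d² to each: T1:31.25, T2:427.25, T3:22.5, T4:12.5, T5:170, T6:60.25 → nearest is T4
(-7, 3) — d² to each: T1:80, T2:125, T3:214.25, T4:191.25, T5:186.25, T6:102.5 → nearest is T1
(5.5, -5.5) — d² to each: T1:176.5, T2:116.5, T3:114.25, T4:133.25, T5:4.25, T6:338 → nearest is T5
(-6, -6) — d² to each: T1:218, T2:5, T3:303.25, T4:300.25, T5:127.25, T6:326.5 → nearest is T2
1 of the 4 points has T5 as nearest.

1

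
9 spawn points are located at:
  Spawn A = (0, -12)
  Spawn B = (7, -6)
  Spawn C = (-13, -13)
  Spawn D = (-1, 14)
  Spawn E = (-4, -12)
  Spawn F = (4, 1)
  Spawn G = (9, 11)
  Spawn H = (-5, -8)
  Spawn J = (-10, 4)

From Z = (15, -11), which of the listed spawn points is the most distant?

Since √ is increasing, it suffices to compare squared distances:
d²(Z, Spawn A) = (15−0)² + (-11−(-12))² = 225 + 1 = 226
d²(Z, Spawn B) = (15−7)² + (-11−(-6))² = 64 + 25 = 89
d²(Z, Spawn C) = (15−(-13))² + (-11−(-13))² = 784 + 4 = 788
d²(Z, Spawn D) = (15−(-1))² + (-11−14)² = 256 + 625 = 881
d²(Z, Spawn E) = (15−(-4))² + (-11−(-12))² = 361 + 1 = 362
d²(Z, Spawn F) = (15−4)² + (-11−1)² = 121 + 144 = 265
d²(Z, Spawn G) = (15−9)² + (-11−11)² = 36 + 484 = 520
d²(Z, Spawn H) = (15−(-5))² + (-11−(-8))² = 400 + 9 = 409
d²(Z, Spawn J) = (15−(-10))² + (-11−4)² = 625 + 225 = 850
The largest is to Spawn D.

Spawn D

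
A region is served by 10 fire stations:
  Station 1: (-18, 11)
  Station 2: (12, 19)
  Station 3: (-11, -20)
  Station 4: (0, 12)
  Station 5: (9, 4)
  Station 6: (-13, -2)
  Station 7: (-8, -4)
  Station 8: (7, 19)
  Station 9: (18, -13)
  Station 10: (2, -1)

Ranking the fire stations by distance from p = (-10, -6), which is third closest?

Since √ is increasing, it suffices to compare squared distances:
d²(p, Station 1) = (-10−(-18))² + (-6−11)² = 64 + 289 = 353
d²(p, Station 2) = (-10−12)² + (-6−19)² = 484 + 625 = 1109
d²(p, Station 3) = (-10−(-11))² + (-6−(-20))² = 1 + 196 = 197
d²(p, Station 4) = (-10−0)² + (-6−12)² = 100 + 324 = 424
d²(p, Station 5) = (-10−9)² + (-6−4)² = 361 + 100 = 461
d²(p, Station 6) = (-10−(-13))² + (-6−(-2))² = 9 + 16 = 25
d²(p, Station 7) = (-10−(-8))² + (-6−(-4))² = 4 + 4 = 8
d²(p, Station 8) = (-10−7)² + (-6−19)² = 289 + 625 = 914
d²(p, Station 9) = (-10−18)² + (-6−(-13))² = 784 + 49 = 833
d²(p, Station 10) = (-10−2)² + (-6−(-1))² = 144 + 25 = 169
Sorted ascending: Station 7, Station 6, Station 10, Station 3, … — the third-nearest is Station 10.

Station 10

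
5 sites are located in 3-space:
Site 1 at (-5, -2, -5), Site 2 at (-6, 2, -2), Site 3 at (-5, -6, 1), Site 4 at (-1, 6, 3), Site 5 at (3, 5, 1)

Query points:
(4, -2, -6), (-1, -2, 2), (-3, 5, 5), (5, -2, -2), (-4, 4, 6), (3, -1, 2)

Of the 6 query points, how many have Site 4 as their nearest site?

2

(4, -2, -6) — d² to each: Site 1:82, Site 2:132, Site 3:146, Site 4:170, Site 5:99 → nearest is Site 1
(-1, -2, 2) — d² to each: Site 1:65, Site 2:57, Site 3:33, Site 4:65, Site 5:66 → nearest is Site 3
(-3, 5, 5) — d² to each: Site 1:153, Site 2:67, Site 3:141, Site 4:9, Site 5:52 → nearest is Site 4
(5, -2, -2) — d² to each: Site 1:109, Site 2:137, Site 3:125, Site 4:125, Site 5:62 → nearest is Site 5
(-4, 4, 6) — d² to each: Site 1:158, Site 2:72, Site 3:126, Site 4:22, Site 5:75 → nearest is Site 4
(3, -1, 2) — d² to each: Site 1:114, Site 2:106, Site 3:90, Site 4:66, Site 5:37 → nearest is Site 5
2 of the 6 points have Site 4 as nearest.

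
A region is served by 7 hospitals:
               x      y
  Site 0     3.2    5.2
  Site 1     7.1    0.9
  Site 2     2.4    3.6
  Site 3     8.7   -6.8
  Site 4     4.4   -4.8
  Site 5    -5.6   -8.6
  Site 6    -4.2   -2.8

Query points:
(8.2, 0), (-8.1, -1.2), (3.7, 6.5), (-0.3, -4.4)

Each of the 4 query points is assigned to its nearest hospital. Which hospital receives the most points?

(8.2, 0) — d² to each: Site 0:52.04, Site 1:2.02, Site 2:46.6, Site 3:46.49, Site 4:37.48, Site 5:264.4, Site 6:161.6 → nearest is Site 1
(-8.1, -1.2) — d² to each: Site 0:168.65, Site 1:235.45, Site 2:133.29, Site 3:313.6, Site 4:169.21, Site 5:61.01, Site 6:17.77 → nearest is Site 6
(3.7, 6.5) — d² to each: Site 0:1.94, Site 1:42.92, Site 2:10.1, Site 3:201.89, Site 4:128.18, Site 5:314.5, Site 6:148.9 → nearest is Site 0
(-0.3, -4.4) — d² to each: Site 0:104.41, Site 1:82.85, Site 2:71.29, Site 3:86.76, Site 4:22.25, Site 5:45.73, Site 6:17.77 → nearest is Site 6
Tally — Site 0:1, Site 1:1, Site 6:2. Site 6 captures the most (2).

Site 6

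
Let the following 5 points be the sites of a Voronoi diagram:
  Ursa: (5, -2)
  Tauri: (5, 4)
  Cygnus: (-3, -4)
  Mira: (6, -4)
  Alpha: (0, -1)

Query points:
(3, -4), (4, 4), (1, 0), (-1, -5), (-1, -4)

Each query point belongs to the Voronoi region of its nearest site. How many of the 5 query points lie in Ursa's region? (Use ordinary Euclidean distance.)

1

(3, -4) — d² to each: Ursa:8, Tauri:68, Cygnus:36, Mira:9, Alpha:18 → nearest is Ursa
(4, 4) — d² to each: Ursa:37, Tauri:1, Cygnus:113, Mira:68, Alpha:41 → nearest is Tauri
(1, 0) — d² to each: Ursa:20, Tauri:32, Cygnus:32, Mira:41, Alpha:2 → nearest is Alpha
(-1, -5) — d² to each: Ursa:45, Tauri:117, Cygnus:5, Mira:50, Alpha:17 → nearest is Cygnus
(-1, -4) — d² to each: Ursa:40, Tauri:100, Cygnus:4, Mira:49, Alpha:10 → nearest is Cygnus
1 of the 5 points has Ursa as nearest.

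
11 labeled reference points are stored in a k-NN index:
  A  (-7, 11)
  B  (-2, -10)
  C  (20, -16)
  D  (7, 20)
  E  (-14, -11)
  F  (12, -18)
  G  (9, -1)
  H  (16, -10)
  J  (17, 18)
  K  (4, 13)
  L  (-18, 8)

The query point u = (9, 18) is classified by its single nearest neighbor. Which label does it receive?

Since √ is increasing, it suffices to compare squared distances:
|uA|² = (9−(-7))² + (18−11)² = 256 + 49 = 305
|uB|² = (9−(-2))² + (18−(-10))² = 121 + 784 = 905
|uC|² = (9−20)² + (18−(-16))² = 121 + 1156 = 1277
|uD|² = (9−7)² + (18−20)² = 4 + 4 = 8
|uE|² = (9−(-14))² + (18−(-11))² = 529 + 841 = 1370
|uF|² = (9−12)² + (18−(-18))² = 9 + 1296 = 1305
|uG|² = (9−9)² + (18−(-1))² = 0 + 361 = 361
|uH|² = (9−16)² + (18−(-10))² = 49 + 784 = 833
|uJ|² = (9−17)² + (18−18)² = 64 + 0 = 64
|uK|² = (9−4)² + (18−13)² = 25 + 25 = 50
|uL|² = (9−(-18))² + (18−8)² = 729 + 100 = 829
D is nearest.

D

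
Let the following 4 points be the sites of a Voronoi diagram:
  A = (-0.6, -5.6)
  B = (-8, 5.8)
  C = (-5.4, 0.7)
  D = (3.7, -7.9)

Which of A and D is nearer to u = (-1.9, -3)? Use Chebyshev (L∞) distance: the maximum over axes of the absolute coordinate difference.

A

d(u,A) = max(1.3, 2.6) = 2.6
d(u,D) = max(5.6, 4.9) = 5.6
2.6 < 5.6, so A is closer.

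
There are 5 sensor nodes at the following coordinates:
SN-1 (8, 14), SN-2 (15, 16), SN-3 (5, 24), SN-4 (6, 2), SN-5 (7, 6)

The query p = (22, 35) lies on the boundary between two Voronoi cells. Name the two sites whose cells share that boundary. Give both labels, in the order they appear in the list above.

Squared distances from p to each site:
d²(p, SN-1) = (22−8)² + (35−14)² = 196 + 441 = 637
d²(p, SN-2) = (22−15)² + (35−16)² = 49 + 361 = 410
d²(p, SN-3) = (22−5)² + (35−24)² = 289 + 121 = 410
d²(p, SN-4) = (22−6)² + (35−2)² = 256 + 1089 = 1345
d²(p, SN-5) = (22−7)² + (35−6)² = 225 + 841 = 1066
p is equidistant from SN-2 and SN-3 (both at squared distance 410), and every other site is strictly farther — so p lies on the SN-2–SN-3 Voronoi edge.

SN-2 and SN-3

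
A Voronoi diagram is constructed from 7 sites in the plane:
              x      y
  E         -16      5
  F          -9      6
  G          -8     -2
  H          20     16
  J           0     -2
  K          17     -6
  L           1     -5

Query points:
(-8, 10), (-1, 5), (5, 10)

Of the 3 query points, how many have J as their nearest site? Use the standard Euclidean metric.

(-8, 10) — d² to each: E:89, F:17, G:144, H:820, J:208, K:881, L:306 → nearest is F
(-1, 5) — d² to each: E:225, F:65, G:98, H:562, J:50, K:445, L:104 → nearest is J
(5, 10) — d² to each: E:466, F:212, G:313, H:261, J:169, K:400, L:241 → nearest is J
2 of the 3 points have J as nearest.

2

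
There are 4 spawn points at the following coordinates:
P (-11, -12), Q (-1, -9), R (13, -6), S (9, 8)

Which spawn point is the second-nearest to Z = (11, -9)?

Since √ is increasing, it suffices to compare squared distances:
|ZP|² = (11−(-11))² + (-9−(-12))² = 484 + 9 = 493
|ZQ|² = (11−(-1))² + (-9−(-9))² = 144 + 0 = 144
|ZR|² = (11−13)² + (-9−(-6))² = 4 + 9 = 13
|ZS|² = (11−9)² + (-9−8)² = 4 + 289 = 293
Sorted ascending: R, Q, S, … — the second-nearest is Q.

Q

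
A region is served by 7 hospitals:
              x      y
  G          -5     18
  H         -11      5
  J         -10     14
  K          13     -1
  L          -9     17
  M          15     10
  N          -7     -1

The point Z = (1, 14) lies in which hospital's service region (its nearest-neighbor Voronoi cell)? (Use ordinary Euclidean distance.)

G

Compare squared distances (the ordering matches that of the actual distances):
|ZG|² = (1−(-5))² + (14−18)² = 36 + 16 = 52
|ZH|² = (1−(-11))² + (14−5)² = 144 + 81 = 225
|ZJ|² = (1−(-10))² + (14−14)² = 121 + 0 = 121
|ZK|² = (1−13)² + (14−(-1))² = 144 + 225 = 369
|ZL|² = (1−(-9))² + (14−17)² = 100 + 9 = 109
|ZM|² = (1−15)² + (14−10)² = 196 + 16 = 212
|ZN|² = (1−(-7))² + (14−(-1))² = 64 + 225 = 289
G is nearest.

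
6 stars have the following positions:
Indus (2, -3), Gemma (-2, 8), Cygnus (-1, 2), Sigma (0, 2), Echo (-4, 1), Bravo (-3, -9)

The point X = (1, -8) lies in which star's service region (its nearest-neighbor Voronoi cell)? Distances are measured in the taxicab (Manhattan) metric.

Bravo

d(X, Indus) = 1 + 5 = 6
d(X, Gemma) = 3 + 16 = 19
d(X, Cygnus) = 2 + 10 = 12
d(X, Sigma) = 1 + 10 = 11
d(X, Echo) = 5 + 9 = 14
d(X, Bravo) = 4 + 1 = 5
The smallest is to Bravo, so X lies in the Voronoi region of Bravo.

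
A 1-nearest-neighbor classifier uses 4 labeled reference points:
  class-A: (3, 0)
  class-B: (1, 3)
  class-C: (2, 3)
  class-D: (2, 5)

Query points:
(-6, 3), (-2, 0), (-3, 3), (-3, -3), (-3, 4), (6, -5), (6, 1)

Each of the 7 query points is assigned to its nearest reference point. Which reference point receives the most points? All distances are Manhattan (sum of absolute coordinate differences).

class-A

(-6, 3) — d to each: class-A:12, class-B:7, class-C:8, class-D:10 → nearest is class-B
(-2, 0) — d to each: class-A:5, class-B:6, class-C:7, class-D:9 → nearest is class-A
(-3, 3) — d to each: class-A:9, class-B:4, class-C:5, class-D:7 → nearest is class-B
(-3, -3) — d to each: class-A:9, class-B:10, class-C:11, class-D:13 → nearest is class-A
(-3, 4) — d to each: class-A:10, class-B:5, class-C:6, class-D:6 → nearest is class-B
(6, -5) — d to each: class-A:8, class-B:13, class-C:12, class-D:14 → nearest is class-A
(6, 1) — d to each: class-A:4, class-B:7, class-C:6, class-D:8 → nearest is class-A
Tally — class-A:4, class-B:3. class-A captures the most (4).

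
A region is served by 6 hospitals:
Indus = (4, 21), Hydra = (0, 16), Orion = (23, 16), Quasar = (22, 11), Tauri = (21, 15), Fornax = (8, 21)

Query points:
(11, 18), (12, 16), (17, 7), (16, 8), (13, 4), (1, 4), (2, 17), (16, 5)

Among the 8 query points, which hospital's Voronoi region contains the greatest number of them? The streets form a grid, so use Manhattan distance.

Quasar

(11, 18) — d to each: Indus:10, Hydra:13, Orion:14, Quasar:18, Tauri:13, Fornax:6 → nearest is Fornax
(12, 16) — d to each: Indus:13, Hydra:12, Orion:11, Quasar:15, Tauri:10, Fornax:9 → nearest is Fornax
(17, 7) — d to each: Indus:27, Hydra:26, Orion:15, Quasar:9, Tauri:12, Fornax:23 → nearest is Quasar
(16, 8) — d to each: Indus:25, Hydra:24, Orion:15, Quasar:9, Tauri:12, Fornax:21 → nearest is Quasar
(13, 4) — d to each: Indus:26, Hydra:25, Orion:22, Quasar:16, Tauri:19, Fornax:22 → nearest is Quasar
(1, 4) — d to each: Indus:20, Hydra:13, Orion:34, Quasar:28, Tauri:31, Fornax:24 → nearest is Hydra
(2, 17) — d to each: Indus:6, Hydra:3, Orion:22, Quasar:26, Tauri:21, Fornax:10 → nearest is Hydra
(16, 5) — d to each: Indus:28, Hydra:27, Orion:18, Quasar:12, Tauri:15, Fornax:24 → nearest is Quasar
Tally — Hydra:2, Quasar:4, Fornax:2. Quasar captures the most (4).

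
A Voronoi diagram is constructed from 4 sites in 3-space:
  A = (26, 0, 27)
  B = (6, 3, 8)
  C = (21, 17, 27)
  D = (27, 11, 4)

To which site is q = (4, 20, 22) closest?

C

Compare squared distances (the ordering matches that of the actual distances):
|qA|² = (4−26)² + (20−0)² + (22−27)² = 484 + 400 + 25 = 909
|qB|² = (4−6)² + (20−3)² + (22−8)² = 4 + 289 + 196 = 489
|qC|² = (4−21)² + (20−17)² + (22−27)² = 289 + 9 + 25 = 323
|qD|² = (4−27)² + (20−11)² + (22−4)² = 529 + 81 + 324 = 934
C is nearest.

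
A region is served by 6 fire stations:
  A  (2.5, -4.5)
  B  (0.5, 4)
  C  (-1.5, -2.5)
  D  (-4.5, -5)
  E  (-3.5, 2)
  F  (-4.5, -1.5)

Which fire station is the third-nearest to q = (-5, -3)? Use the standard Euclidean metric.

Compare squared distances (the ordering matches that of the actual distances):
|qA|² = 56.25 + 2.25 = 58.5
|qB|² = 30.25 + 49 = 79.25
|qC|² = 12.25 + 0.25 = 12.5
|qD|² = 0.25 + 4 = 4.25
|qE|² = 2.25 + 25 = 27.25
|qF|² = 0.25 + 2.25 = 2.5
Sorted ascending: F, D, C, E, … — the third-nearest is C.

C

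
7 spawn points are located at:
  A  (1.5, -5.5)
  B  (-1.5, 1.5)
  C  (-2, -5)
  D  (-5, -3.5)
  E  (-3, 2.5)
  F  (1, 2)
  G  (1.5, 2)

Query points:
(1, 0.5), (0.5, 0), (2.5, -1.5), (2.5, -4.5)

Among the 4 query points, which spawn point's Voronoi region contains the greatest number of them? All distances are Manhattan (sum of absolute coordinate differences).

F

(1, 0.5) — d to each: A:6.5, B:3.5, C:8.5, D:10, E:6, F:1.5, G:2 → nearest is F
(0.5, 0) — d to each: A:6.5, B:3.5, C:7.5, D:9, E:6, F:2.5, G:3 → nearest is F
(2.5, -1.5) — d to each: A:5, B:7, C:8, D:9.5, E:9.5, F:5, G:4.5 → nearest is G
(2.5, -4.5) — d to each: A:2, B:10, C:5, D:8.5, E:12.5, F:8, G:7.5 → nearest is A
Tally — A:1, F:2, G:1. F captures the most (2).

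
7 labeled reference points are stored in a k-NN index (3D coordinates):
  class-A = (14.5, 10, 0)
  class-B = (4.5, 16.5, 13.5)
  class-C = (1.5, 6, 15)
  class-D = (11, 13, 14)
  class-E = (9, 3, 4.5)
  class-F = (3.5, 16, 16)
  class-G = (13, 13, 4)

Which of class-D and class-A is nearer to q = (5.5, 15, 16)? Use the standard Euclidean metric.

Compare squared distances:
d²(q, class-D) = (5.5−11)² + (15−13)² + (16−14)² = 30.25 + 4 + 4 = 38.25
d²(q, class-A) = (5.5−14.5)² + (15−10)² + (16−0)² = 81 + 25 + 256 = 362
38.25 < 362, so class-D is closer.

class-D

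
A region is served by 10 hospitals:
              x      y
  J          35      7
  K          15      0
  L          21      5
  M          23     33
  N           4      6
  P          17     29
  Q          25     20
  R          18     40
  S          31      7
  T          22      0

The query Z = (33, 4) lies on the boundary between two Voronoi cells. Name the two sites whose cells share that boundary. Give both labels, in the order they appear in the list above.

J and S

Squared distances from Z to each site:
|ZJ|² = (33−35)² + (4−7)² = 4 + 9 = 13
|ZK|² = (33−15)² + (4−0)² = 324 + 16 = 340
|ZL|² = (33−21)² + (4−5)² = 144 + 1 = 145
|ZM|² = (33−23)² + (4−33)² = 100 + 841 = 941
|ZN|² = (33−4)² + (4−6)² = 841 + 4 = 845
|ZP|² = (33−17)² + (4−29)² = 256 + 625 = 881
|ZQ|² = (33−25)² + (4−20)² = 64 + 256 = 320
|ZR|² = (33−18)² + (4−40)² = 225 + 1296 = 1521
|ZS|² = (33−31)² + (4−7)² = 4 + 9 = 13
|ZT|² = (33−22)² + (4−0)² = 121 + 16 = 137
Z is equidistant from J and S (both at squared distance 13), and every other site is strictly farther — so Z lies on the J–S Voronoi edge.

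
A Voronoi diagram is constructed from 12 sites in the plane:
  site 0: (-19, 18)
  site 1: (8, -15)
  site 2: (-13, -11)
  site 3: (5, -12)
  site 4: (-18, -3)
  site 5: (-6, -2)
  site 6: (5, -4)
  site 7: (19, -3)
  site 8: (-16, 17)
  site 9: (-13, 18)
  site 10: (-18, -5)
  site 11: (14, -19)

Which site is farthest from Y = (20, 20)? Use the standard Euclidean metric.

site 10

Compare squared distances (the ordering matches that of the actual distances):
d²(Y, site 0) = 1521 + 4 = 1525
d²(Y, site 1) = 144 + 1225 = 1369
d²(Y, site 2) = 1089 + 961 = 2050
d²(Y, site 3) = 225 + 1024 = 1249
d²(Y, site 4) = 1444 + 529 = 1973
d²(Y, site 5) = 676 + 484 = 1160
d²(Y, site 6) = 225 + 576 = 801
d²(Y, site 7) = 1 + 529 = 530
d²(Y, site 8) = 1296 + 9 = 1305
d²(Y, site 9) = 1089 + 4 = 1093
d²(Y, site 10) = 1444 + 625 = 2069
d²(Y, site 11) = 36 + 1521 = 1557
The largest is to site 10.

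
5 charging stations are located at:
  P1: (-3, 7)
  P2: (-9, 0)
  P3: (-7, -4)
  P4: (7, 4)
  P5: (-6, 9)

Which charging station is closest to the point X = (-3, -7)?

Squared Euclidean distances:
|XP1|² = (-3−(-3))² + (-7−7)² = 0 + 196 = 196
|XP2|² = (-3−(-9))² + (-7−0)² = 36 + 49 = 85
|XP3|² = (-3−(-7))² + (-7−(-4))² = 16 + 9 = 25
|XP4|² = (-3−7)² + (-7−4)² = 100 + 121 = 221
|XP5|² = (-3−(-6))² + (-7−9)² = 9 + 256 = 265
P3 is nearest.

P3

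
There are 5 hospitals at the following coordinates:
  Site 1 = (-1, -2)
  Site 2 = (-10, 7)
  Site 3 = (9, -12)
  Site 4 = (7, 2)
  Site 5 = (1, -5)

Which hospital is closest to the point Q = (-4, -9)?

Site 5

Squared Euclidean distances:
d²(Q, Site 1) = 9 + 49 = 58
d²(Q, Site 2) = 36 + 256 = 292
d²(Q, Site 3) = 169 + 9 = 178
d²(Q, Site 4) = 121 + 121 = 242
d²(Q, Site 5) = 25 + 16 = 41
Site 5 is nearest.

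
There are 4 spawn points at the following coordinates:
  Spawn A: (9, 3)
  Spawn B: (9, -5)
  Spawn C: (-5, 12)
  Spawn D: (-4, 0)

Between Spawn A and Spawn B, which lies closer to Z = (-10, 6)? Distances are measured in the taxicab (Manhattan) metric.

d(Z, Spawn A) = |-10−9| + |6−3| = 19 + 3 = 22
d(Z, Spawn B) = |-10−9| + |6−(-5)| = 19 + 11 = 30
22 < 30, so Spawn A is closer.

Spawn A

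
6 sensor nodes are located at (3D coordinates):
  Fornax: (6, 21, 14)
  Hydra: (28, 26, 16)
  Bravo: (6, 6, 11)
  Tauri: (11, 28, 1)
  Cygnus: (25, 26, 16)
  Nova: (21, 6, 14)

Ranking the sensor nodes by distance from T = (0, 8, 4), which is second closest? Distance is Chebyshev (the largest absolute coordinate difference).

d(T, Fornax) = max(6, 13, 10) = 13
d(T, Hydra) = max(28, 18, 12) = 28
d(T, Bravo) = max(6, 2, 7) = 7
d(T, Tauri) = max(11, 20, 3) = 20
d(T, Cygnus) = max(25, 18, 12) = 25
d(T, Nova) = max(21, 2, 10) = 21
Sorted ascending: Bravo, Fornax, Tauri, … — the second-nearest is Fornax.

Fornax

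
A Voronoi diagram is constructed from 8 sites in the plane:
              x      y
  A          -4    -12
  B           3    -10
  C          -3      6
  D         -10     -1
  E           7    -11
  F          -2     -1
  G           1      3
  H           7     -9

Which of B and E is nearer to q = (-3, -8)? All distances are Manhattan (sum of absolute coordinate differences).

B

d(q,B) = |-3−3| + |-8−(-10)| = 6 + 2 = 8
d(q,E) = |-3−7| + |-8−(-11)| = 10 + 3 = 13
8 < 13, so B is closer.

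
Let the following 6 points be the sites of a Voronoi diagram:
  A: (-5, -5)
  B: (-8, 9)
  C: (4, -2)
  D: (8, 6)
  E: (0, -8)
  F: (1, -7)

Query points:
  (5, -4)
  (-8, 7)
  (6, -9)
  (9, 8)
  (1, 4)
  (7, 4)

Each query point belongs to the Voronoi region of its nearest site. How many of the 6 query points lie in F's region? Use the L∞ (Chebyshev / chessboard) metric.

1

(5, -4) — d to each: A:10, B:13, C:2, D:10, E:5, F:4 → nearest is C
(-8, 7) — d to each: A:12, B:2, C:12, D:16, E:15, F:14 → nearest is B
(6, -9) — d to each: A:11, B:18, C:7, D:15, E:6, F:5 → nearest is F
(9, 8) — d to each: A:14, B:17, C:10, D:2, E:16, F:15 → nearest is D
(1, 4) — d to each: A:9, B:9, C:6, D:7, E:12, F:11 → nearest is C
(7, 4) — d to each: A:12, B:15, C:6, D:2, E:12, F:11 → nearest is D
1 of the 6 points has F as nearest.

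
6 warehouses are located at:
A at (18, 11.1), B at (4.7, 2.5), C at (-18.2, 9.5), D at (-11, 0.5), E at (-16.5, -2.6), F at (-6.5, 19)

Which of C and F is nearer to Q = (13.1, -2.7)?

Compare squared distances:
|QC|² = (13.1−(-18.2))² + (-2.7−9.5)² = 979.69 + 148.84 = 1128.53
|QF|² = (13.1−(-6.5))² + (-2.7−19)² = 384.16 + 470.89 = 855.05
1128.53 > 855.05, so F is closer.

F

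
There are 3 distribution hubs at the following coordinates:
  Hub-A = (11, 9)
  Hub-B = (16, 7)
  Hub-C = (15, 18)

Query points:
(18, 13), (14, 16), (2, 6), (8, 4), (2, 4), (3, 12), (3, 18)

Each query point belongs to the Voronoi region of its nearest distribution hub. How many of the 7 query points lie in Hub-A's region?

4

(18, 13) — d² to each: Hub-A:65, Hub-B:40, Hub-C:34 → nearest is Hub-C
(14, 16) — d² to each: Hub-A:58, Hub-B:85, Hub-C:5 → nearest is Hub-C
(2, 6) — d² to each: Hub-A:90, Hub-B:197, Hub-C:313 → nearest is Hub-A
(8, 4) — d² to each: Hub-A:34, Hub-B:73, Hub-C:245 → nearest is Hub-A
(2, 4) — d² to each: Hub-A:106, Hub-B:205, Hub-C:365 → nearest is Hub-A
(3, 12) — d² to each: Hub-A:73, Hub-B:194, Hub-C:180 → nearest is Hub-A
(3, 18) — d² to each: Hub-A:145, Hub-B:290, Hub-C:144 → nearest is Hub-C
4 of the 7 points have Hub-A as nearest.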